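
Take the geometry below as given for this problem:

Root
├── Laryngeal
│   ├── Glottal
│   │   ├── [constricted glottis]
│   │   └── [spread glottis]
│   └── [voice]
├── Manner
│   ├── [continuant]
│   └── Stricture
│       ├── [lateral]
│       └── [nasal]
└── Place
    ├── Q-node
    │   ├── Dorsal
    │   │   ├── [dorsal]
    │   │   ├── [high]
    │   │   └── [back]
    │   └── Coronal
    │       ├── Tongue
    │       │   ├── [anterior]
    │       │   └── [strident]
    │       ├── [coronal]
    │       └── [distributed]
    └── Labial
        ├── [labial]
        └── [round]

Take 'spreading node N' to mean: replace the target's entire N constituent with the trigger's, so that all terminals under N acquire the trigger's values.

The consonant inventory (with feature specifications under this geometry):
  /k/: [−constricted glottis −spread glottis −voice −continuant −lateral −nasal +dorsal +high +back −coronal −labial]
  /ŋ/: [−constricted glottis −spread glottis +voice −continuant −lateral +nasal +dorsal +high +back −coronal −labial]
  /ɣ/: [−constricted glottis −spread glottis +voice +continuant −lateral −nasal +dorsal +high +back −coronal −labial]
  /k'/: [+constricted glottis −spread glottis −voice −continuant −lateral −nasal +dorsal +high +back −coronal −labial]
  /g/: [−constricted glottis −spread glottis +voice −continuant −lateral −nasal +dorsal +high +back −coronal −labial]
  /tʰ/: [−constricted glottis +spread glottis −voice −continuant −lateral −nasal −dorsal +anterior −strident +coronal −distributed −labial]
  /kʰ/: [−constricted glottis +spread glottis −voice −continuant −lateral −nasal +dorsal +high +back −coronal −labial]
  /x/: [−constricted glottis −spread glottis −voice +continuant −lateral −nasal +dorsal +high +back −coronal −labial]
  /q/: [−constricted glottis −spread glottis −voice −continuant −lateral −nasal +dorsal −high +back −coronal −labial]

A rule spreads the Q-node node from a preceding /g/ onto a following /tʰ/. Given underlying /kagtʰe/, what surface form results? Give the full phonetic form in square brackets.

[kagkʰe]

Terminals under Q-node in this geometry: [dorsal], [high], [back], [anterior], [strident], [coronal], [distributed].
The target acquires /g/'s values for everything under Q-node — [+dorsal], [+high], [+back], [−coronal] — while keeping its own [constricted glottis], [spread glottis], [voice], ….
Among the inventory, only /kʰ/ has exactly this specification, giving the surface form [kagkʰe].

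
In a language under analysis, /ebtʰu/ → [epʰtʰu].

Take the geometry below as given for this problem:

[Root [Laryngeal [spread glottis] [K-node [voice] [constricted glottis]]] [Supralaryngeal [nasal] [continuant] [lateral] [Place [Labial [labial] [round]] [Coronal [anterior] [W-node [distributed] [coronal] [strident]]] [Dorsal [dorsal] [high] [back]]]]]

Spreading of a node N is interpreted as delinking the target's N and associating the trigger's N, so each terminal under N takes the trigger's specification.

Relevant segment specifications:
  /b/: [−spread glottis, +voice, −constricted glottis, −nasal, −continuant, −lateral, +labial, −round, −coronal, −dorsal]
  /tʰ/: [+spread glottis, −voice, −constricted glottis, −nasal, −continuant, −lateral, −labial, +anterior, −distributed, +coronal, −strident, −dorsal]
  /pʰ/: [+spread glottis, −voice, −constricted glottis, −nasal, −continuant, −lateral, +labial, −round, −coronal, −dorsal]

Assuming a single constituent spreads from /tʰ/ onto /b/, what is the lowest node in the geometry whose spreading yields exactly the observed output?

/b/ and [pʰ] differ in [voice], [spread glottis]; every other specified feature is identical.
Tracing each changed feature up the tree, the paths first meet at Laryngeal; any lower node misses at least one of them.
If Laryngeal spreads, every terminal under it takes /tʰ/'s value, producing [pʰ] as observed.
[coronal], [labial] — on which /tʰ/ differs from /b/ — are unchanged, so Root cannot have spread; the constituent is no larger than Laryngeal.

Laryngeal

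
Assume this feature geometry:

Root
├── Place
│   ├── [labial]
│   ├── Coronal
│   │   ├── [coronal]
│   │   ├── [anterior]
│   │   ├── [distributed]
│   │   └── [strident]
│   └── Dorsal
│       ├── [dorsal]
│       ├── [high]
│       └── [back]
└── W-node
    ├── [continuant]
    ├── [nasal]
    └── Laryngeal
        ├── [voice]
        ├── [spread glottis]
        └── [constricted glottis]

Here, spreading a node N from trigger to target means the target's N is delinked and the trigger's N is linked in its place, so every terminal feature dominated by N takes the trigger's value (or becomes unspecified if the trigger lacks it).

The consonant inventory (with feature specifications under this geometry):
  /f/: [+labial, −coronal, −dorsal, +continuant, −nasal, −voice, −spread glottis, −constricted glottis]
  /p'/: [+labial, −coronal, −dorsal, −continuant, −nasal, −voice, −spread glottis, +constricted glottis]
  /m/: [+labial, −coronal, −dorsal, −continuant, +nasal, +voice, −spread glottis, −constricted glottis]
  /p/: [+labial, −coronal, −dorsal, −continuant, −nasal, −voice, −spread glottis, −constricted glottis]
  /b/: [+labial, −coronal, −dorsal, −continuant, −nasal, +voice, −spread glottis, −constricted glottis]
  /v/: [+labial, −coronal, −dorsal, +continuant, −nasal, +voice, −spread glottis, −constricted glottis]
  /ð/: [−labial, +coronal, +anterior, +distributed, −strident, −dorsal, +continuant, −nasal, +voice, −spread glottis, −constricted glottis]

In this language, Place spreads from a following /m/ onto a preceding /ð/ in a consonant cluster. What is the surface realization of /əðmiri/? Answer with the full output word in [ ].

[əvmiri]

Place immediately or transitively dominates [labial], [coronal], [anterior], [distributed], [strident], [dorsal], [high], [back].
After delinking /ð/'s Place and linking /m/'s, the affected terminals become [+labial], [−coronal], [−dorsal]; [continuant], [nasal], [voice], … (outside Place) are retained from /ð/.
This feature bundle is that of [v], so /əðmiri/ surfaces as [əvmiri].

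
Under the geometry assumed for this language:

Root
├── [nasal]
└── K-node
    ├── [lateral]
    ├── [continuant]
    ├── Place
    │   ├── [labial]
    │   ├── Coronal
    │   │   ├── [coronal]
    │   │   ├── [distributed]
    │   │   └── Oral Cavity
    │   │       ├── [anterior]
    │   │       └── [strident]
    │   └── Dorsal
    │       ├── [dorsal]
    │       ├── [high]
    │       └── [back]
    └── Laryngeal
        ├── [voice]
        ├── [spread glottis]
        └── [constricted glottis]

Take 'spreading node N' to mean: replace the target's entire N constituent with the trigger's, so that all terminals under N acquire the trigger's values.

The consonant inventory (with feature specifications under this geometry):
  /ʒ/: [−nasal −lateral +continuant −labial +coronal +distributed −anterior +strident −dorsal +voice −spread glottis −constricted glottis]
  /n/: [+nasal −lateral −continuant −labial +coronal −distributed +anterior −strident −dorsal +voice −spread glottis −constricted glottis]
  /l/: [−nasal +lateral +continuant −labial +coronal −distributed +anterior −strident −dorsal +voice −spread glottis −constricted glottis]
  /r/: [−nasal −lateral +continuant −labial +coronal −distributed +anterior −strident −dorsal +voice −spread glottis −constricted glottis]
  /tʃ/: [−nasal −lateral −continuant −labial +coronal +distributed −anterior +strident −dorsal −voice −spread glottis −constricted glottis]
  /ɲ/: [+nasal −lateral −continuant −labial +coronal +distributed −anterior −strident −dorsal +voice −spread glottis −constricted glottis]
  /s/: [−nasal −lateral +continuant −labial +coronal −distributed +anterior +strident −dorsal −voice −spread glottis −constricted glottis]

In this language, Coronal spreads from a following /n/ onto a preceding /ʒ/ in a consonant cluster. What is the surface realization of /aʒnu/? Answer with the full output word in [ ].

Coronal immediately or transitively dominates [coronal], [distributed], [anterior], [strident].
Spreading Coronal from /n/ onto /ʒ/ replaces those values with /n/'s: [+coronal], [−distributed], [+anterior], [−strident]. Features outside Coronal ([nasal], [lateral], [continuant], …) stay as in /ʒ/.
The resulting bundle matches /r/ in the inventory; substituting it for /ʒ/ gives [arnu].

[arnu]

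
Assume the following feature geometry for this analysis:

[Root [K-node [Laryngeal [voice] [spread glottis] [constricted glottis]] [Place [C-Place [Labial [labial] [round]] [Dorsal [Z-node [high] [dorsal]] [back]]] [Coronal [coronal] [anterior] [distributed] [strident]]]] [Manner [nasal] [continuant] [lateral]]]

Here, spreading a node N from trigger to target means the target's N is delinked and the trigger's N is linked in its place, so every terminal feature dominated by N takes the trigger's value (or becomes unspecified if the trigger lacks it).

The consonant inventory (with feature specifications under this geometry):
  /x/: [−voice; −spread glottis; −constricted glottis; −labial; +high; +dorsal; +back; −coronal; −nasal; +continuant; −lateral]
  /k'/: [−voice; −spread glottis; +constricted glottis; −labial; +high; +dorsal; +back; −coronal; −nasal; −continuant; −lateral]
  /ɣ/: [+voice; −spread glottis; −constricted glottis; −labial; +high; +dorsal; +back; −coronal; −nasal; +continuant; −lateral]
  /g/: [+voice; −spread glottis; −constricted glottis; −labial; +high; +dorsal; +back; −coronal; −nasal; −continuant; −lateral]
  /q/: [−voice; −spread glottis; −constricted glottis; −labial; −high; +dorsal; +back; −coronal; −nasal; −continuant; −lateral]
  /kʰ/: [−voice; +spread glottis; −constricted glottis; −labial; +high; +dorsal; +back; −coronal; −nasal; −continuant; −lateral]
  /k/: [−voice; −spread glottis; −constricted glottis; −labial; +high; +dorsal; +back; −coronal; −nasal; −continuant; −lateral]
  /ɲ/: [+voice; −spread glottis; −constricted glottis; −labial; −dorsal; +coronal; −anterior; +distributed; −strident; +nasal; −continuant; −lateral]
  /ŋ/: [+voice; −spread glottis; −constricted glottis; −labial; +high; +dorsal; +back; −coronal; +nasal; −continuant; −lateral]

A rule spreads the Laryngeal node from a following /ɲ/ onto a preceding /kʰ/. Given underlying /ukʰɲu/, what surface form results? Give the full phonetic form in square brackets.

[ugɲu]

Laryngeal immediately or transitively dominates [voice], [spread glottis], [constricted glottis].
The target acquires /ɲ/'s values for everything under Laryngeal — [+voice], [−spread glottis], [−constricted glottis] — while keeping its own [labial], [high], [dorsal], ….
This feature bundle is that of [g], so /ukʰɲu/ surfaces as [ugɲu].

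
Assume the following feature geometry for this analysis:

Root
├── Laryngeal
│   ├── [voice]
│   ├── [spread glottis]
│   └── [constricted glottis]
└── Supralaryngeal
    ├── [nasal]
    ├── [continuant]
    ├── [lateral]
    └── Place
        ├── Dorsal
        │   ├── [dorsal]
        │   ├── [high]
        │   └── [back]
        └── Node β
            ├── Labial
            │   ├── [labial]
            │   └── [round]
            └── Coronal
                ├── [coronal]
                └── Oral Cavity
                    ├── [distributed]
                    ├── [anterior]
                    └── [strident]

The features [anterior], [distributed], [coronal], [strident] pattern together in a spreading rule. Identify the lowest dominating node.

Coronal

[anterior] lies under Oral Cavity (below Supralaryngeal).
[distributed] lies under Oral Cavity (below Supralaryngeal).
[coronal]: Root → Supralaryngeal → Place → Node β → Coronal → [coronal].
[strident]: Root → Supralaryngeal → Place → Node β → Coronal → Oral Cavity → [strident].
The lowest node appearing on every path is Coronal; each proper daughter of Coronal fails to dominate at least one of the listed features.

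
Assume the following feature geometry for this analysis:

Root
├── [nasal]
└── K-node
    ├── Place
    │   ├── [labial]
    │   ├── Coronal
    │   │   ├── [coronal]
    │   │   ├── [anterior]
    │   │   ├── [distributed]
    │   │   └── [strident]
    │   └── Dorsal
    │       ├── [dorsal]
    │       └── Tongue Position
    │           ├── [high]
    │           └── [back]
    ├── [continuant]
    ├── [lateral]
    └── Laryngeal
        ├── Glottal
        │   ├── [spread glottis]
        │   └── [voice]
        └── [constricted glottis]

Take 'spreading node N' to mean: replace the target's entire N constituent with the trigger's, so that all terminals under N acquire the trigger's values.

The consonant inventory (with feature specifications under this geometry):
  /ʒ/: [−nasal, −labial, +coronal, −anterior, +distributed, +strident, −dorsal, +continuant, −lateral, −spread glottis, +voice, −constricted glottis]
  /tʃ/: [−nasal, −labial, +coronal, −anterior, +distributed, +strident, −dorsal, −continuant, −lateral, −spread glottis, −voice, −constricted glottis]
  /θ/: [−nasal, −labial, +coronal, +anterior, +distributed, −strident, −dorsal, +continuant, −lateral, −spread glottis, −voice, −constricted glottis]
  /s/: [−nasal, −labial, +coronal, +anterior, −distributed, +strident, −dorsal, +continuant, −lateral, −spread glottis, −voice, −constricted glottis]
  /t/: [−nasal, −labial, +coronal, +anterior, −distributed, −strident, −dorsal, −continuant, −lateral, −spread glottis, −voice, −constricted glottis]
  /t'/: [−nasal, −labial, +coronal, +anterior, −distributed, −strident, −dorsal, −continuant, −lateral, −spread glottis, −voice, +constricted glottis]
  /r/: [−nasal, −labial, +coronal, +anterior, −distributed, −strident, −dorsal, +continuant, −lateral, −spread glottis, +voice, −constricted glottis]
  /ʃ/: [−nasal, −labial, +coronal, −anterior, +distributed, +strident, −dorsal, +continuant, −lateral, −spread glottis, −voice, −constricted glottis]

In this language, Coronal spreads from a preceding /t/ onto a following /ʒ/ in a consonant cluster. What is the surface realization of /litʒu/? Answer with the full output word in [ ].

Terminals under Coronal in this geometry: [coronal], [anterior], [distributed], [strident].
The target acquires /t/'s values for everything under Coronal — [+coronal], [+anterior], [−distributed], [−strident] — while keeping its own [nasal], [labial], [dorsal], ….
Among the inventory, only /r/ has exactly this specification, giving the surface form [litru].

[litru]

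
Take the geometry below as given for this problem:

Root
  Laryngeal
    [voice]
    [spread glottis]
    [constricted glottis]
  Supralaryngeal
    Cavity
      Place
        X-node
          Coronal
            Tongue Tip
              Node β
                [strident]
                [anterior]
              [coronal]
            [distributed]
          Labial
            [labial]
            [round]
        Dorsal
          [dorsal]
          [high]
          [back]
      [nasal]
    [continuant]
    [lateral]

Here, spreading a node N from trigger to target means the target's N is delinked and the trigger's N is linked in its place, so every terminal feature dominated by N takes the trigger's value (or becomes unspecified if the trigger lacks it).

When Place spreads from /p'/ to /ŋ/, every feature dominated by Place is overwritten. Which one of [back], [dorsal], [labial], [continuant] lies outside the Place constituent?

The terminals dominated by Place are [strident], [anterior], [coronal], [distributed], [labial], [round], [dorsal], [high], [back].
Of the listed options, [labial], [dorsal], [back] are among these and would be overwritten by spreading Place.
But [continuant] is a dependent of Supralaryngeal, outside Place; it is therefore untouched by the spreading.

[continuant]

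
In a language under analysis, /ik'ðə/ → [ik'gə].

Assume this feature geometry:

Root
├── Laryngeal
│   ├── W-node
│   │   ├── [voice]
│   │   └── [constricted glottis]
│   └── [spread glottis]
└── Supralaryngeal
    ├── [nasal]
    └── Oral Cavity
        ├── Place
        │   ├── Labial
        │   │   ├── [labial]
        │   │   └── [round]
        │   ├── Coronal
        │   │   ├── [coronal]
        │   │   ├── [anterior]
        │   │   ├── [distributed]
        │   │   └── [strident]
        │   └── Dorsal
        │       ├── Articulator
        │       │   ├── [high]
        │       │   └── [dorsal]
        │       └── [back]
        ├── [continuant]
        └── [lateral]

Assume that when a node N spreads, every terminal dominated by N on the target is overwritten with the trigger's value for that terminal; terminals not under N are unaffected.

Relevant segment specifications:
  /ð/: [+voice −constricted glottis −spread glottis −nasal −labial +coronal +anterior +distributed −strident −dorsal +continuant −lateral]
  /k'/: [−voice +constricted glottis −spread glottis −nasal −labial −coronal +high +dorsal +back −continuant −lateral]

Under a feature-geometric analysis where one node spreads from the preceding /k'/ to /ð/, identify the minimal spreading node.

/ð/ and [g] differ in [continuant], [coronal], [anterior], [distributed], [strident], [dorsal], [high], [back]; every other specified feature is identical.
In this geometry the lowest node dominating all of them is Oral Cavity: every daughter of Oral Cavity dominates only a proper subset, so no lower node suffices.
If Oral Cavity spreads, every terminal under it takes /k'/'s value, producing [g] as observed.
Features on which the two segments disagree outside Oral Cavity, such as [constricted glottis], [voice], are unchanged — nothing dominating them spread, and Oral Cavity is the minimal sufficient constituent.

Oral Cavity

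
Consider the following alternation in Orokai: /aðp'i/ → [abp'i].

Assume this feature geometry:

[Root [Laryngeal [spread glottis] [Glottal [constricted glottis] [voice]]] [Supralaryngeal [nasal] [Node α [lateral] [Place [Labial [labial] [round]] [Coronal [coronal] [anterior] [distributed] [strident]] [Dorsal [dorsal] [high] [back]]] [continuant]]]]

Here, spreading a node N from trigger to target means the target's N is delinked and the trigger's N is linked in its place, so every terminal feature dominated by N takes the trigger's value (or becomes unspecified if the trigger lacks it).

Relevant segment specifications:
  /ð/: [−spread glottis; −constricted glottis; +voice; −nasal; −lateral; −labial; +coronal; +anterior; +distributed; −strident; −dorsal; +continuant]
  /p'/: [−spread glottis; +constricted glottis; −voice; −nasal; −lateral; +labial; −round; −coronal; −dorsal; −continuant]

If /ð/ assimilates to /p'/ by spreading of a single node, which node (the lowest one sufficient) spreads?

Node α

Feature comparison: [continuant], [labial], [round], [coronal], [anterior], [distributed], [strident] differ between /ð/ and [b]; the remaining terminals match.
The smallest constituent containing every changed terminal is Node α — each of its daughters lacks at least one of the affected features.
If Node α spreads, every terminal under it takes /p'/'s value, producing [b] as observed.
Features on which the two segments disagree outside Node α, such as [voice], [constricted glottis], are unchanged — nothing dominating them spread, and Node α is the minimal sufficient constituent.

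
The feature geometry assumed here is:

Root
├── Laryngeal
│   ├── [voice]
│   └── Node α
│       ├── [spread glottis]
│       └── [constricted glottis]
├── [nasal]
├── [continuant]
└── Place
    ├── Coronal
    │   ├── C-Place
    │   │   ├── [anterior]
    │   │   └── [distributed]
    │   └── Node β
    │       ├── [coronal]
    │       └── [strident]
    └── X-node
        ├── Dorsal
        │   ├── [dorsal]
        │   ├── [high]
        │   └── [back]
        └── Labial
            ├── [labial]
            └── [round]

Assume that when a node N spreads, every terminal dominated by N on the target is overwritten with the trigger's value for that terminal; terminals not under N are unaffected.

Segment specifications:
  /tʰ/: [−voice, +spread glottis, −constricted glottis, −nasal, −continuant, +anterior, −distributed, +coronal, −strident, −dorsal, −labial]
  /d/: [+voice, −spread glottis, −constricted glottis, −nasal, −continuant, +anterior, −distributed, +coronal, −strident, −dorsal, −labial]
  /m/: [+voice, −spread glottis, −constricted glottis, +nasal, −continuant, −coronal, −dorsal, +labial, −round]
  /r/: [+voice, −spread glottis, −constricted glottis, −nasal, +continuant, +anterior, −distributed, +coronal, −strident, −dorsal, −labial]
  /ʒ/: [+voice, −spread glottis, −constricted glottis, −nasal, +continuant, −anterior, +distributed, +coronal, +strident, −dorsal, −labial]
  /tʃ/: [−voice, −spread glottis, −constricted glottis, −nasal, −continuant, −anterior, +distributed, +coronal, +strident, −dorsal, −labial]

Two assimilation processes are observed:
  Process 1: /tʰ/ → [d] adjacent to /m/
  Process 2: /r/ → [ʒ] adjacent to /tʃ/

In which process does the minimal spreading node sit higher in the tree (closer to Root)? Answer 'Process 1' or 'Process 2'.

In Process 1, [voice], [spread glottis] change, so the minimal spreading node is Laryngeal at depth 1.
Process 2 alters [anterior], [distributed], [strident]; the lowest common ancestor is Coronal (depth 2 from Root).
Depth 1 < depth 2; Process 1 involves the structurally higher constituent Laryngeal.

Process 1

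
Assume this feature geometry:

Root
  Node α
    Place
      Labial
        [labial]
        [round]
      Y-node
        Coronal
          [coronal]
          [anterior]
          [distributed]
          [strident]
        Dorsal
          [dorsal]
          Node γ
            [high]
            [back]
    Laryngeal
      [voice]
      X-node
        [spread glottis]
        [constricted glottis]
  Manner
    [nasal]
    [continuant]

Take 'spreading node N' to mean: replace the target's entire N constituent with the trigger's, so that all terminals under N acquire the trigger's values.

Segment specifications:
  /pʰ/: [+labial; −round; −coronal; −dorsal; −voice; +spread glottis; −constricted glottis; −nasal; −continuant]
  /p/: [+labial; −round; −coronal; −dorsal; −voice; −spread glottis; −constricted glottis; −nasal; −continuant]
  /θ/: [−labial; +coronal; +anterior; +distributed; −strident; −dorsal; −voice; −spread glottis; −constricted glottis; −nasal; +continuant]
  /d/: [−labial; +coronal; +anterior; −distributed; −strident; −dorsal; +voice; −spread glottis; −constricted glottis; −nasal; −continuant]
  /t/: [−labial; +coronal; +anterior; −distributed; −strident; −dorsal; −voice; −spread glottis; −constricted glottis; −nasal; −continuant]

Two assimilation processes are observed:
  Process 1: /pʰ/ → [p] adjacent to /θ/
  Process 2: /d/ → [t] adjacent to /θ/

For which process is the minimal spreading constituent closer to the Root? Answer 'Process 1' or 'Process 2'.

Process 1: the feature that changes is [spread glottis]; the minimal node is [spread glottis] (depth 4).
In Process 2, [voice] changes, so the minimal spreading node is [voice] at depth 3.
[voice] (depth 3) sits above [spread glottis] (depth 4), making Process 2 the one with the higher spreading node.

Process 2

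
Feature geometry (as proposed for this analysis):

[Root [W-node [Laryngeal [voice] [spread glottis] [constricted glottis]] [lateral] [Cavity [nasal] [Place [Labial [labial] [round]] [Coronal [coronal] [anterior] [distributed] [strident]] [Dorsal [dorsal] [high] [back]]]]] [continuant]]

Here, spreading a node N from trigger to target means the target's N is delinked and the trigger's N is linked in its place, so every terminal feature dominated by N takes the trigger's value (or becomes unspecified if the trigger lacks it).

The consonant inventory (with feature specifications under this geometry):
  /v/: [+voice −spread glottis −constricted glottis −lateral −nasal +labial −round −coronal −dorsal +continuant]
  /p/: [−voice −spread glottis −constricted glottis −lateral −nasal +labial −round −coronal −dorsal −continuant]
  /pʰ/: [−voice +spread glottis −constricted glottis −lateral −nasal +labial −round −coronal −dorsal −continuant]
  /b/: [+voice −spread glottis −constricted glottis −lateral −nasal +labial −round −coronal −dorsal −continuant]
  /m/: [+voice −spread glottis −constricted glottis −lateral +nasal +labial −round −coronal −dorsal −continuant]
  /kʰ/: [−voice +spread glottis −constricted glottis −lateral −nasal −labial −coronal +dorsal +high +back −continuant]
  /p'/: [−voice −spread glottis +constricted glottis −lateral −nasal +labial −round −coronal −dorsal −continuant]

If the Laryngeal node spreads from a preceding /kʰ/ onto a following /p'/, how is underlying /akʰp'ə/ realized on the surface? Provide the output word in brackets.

Terminals under Laryngeal in this geometry: [voice], [spread glottis], [constricted glottis].
The target acquires /kʰ/'s values for everything under Laryngeal — [−voice], [+spread glottis], [−constricted glottis] — while keeping its own [lateral], [nasal], [labial], ….
Among the inventory, only /pʰ/ has exactly this specification, giving the surface form [akʰpʰə].

[akʰpʰə]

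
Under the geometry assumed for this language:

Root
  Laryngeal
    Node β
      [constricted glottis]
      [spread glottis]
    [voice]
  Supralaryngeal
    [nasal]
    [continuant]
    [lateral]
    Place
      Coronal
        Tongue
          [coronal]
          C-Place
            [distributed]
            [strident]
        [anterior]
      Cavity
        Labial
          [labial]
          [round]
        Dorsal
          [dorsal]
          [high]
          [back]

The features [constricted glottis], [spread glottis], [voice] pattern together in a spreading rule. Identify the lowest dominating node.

Laryngeal

[constricted glottis]: Root > Laryngeal > Node β > [constricted glottis].
[spread glottis]: Root > Laryngeal > Node β > [spread glottis].
[voice]: Root > Laryngeal > [voice].
The listed terminals split across distinct daughters of Laryngeal, so Laryngeal itself is the smallest node containing them all.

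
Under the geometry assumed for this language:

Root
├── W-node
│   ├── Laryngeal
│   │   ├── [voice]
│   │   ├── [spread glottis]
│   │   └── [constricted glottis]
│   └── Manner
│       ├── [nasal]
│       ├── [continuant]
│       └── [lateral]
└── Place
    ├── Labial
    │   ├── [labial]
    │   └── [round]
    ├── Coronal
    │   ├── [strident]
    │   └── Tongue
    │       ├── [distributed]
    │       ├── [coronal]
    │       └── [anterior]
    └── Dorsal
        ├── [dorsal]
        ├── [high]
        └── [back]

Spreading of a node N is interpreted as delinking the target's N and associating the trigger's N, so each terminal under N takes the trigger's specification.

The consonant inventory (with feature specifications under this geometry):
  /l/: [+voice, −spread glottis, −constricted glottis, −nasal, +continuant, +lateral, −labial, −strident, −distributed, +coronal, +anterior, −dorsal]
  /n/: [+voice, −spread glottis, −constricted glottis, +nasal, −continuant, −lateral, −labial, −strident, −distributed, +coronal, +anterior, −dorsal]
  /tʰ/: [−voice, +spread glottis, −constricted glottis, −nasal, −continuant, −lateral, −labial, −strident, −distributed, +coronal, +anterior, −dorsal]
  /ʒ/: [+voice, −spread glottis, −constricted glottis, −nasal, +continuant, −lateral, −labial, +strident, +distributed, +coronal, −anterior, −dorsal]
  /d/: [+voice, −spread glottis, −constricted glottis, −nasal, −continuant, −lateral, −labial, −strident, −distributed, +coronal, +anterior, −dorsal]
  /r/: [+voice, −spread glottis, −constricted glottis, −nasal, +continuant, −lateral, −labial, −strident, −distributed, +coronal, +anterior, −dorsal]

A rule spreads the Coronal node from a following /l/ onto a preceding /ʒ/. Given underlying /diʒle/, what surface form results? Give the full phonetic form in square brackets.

Terminals under Coronal in this geometry: [strident], [distributed], [coronal], [anterior].
Spreading Coronal from /l/ onto /ʒ/ replaces those values with /l/'s: [−strident], [−distributed], [+coronal], [+anterior]. Features outside Coronal ([voice], [spread glottis], [constricted glottis], …) stay as in /ʒ/.
This feature bundle is that of [r], so /diʒle/ surfaces as [dirle].

[dirle]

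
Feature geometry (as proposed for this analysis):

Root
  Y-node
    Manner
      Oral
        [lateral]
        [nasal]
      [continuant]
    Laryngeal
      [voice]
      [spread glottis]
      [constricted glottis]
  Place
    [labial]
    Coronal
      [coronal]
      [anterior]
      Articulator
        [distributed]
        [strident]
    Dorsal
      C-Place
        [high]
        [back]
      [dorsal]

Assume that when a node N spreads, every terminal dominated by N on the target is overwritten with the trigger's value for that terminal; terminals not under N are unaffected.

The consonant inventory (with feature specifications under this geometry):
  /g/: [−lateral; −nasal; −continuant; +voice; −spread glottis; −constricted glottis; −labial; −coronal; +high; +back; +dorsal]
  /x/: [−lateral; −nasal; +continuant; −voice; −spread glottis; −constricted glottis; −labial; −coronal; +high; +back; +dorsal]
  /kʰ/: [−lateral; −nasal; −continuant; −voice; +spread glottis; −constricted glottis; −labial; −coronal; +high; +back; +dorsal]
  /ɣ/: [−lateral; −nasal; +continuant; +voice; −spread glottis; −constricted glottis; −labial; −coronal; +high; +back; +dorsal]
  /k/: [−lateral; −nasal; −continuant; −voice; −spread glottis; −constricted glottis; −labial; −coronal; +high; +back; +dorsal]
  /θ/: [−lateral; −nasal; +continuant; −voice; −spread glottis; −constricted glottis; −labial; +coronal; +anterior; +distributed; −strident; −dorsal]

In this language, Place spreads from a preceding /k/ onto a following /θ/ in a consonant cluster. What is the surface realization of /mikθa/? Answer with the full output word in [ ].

Place immediately or transitively dominates [labial], [coronal], [anterior], [distributed], [strident], [high], [back], [dorsal].
Spreading Place from /k/ onto /θ/ replaces those values with /k/'s: [−labial], [−coronal], [+high], [+back], [+dorsal]. Features outside Place ([lateral], [nasal], [continuant], …) stay as in /θ/.
Among the inventory, only /x/ has exactly this specification, giving the surface form [mikxa].

[mikxa]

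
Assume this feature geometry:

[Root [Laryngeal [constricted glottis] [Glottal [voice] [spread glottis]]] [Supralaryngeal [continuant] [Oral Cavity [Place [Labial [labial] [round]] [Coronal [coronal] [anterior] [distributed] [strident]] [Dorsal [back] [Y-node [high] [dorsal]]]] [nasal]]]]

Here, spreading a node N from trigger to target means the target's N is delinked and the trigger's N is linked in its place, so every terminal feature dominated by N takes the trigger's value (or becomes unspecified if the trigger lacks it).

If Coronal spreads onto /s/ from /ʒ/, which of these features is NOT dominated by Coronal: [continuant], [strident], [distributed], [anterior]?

Under this geometry, Coronal contains [coronal], [anterior], [distributed], [strident].
[distributed], [anterior], [strident] all lie under Coronal, so they are overwritten when Coronal spreads.
[continuant] is not within the Coronal subtree (it hangs from Supralaryngeal), so /s/'s [continuant] value survives.

[continuant]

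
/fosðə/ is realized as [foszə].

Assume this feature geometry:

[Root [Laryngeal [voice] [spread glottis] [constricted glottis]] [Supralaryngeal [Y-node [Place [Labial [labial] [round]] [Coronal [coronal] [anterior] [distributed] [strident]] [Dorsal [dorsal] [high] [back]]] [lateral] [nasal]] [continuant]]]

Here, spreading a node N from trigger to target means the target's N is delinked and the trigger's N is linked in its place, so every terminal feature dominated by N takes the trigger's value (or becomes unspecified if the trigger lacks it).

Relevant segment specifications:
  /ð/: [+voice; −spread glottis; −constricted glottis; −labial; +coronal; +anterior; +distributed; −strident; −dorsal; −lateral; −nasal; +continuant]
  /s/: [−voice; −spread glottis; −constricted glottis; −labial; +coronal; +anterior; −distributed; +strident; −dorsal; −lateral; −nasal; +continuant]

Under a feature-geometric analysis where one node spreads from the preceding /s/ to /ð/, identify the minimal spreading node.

Coronal

Comparing /ð/ with its surface form [z], the features that change are [distributed], [strident].
These terminals are all dominated by Coronal, and no proper subconstituent of Coronal covers them all; Coronal is their lowest common ancestor.
If Coronal spreads, every terminal under it takes /s/'s value, producing [z] as observed.
[voice], a feature on which the two segments disagree outside Coronal, is unchanged — nothing dominating it spread, and Coronal is the minimal sufficient constituent.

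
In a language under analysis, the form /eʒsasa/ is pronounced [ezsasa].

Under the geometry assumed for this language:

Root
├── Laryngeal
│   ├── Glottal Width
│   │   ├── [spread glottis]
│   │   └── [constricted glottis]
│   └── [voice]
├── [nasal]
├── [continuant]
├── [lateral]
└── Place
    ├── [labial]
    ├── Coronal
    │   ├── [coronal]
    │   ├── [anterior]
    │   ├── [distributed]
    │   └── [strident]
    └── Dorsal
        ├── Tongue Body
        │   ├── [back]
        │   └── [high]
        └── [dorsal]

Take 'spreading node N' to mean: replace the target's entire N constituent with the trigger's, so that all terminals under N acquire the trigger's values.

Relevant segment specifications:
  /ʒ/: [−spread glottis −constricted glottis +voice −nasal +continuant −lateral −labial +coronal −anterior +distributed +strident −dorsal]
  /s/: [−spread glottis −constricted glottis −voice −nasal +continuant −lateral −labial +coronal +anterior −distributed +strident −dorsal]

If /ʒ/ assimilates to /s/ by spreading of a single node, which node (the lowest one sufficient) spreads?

Coronal

/ʒ/ and [z] differ in [anterior], [distributed]; every other specified feature is identical.
Tracing each changed feature up the tree, the paths first meet at Coronal; any lower node misses at least one of them.
If Coronal spreads, every terminal under it takes /s/'s value, producing [z] as observed.
[voice] stays as in /ʒ/ although /s/ differs there, so no node dominating it spread; among the remaining candidates Coronal is the lowest that derives the output.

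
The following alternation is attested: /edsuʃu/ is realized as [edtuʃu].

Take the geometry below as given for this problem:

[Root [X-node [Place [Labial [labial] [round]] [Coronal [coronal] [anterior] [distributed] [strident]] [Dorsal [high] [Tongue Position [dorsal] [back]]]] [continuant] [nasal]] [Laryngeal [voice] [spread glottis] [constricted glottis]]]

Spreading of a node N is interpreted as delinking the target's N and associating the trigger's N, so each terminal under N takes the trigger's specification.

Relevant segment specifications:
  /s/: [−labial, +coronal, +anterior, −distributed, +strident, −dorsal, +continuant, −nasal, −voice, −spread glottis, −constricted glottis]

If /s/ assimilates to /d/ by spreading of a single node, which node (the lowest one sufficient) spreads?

X-node

/s/ and [t] differ in [continuant], [strident]; every other specified feature is identical.
In this geometry the lowest node dominating all of them is X-node: every daughter of X-node dominates only a proper subset, so no lower node suffices.
If X-node spreads, every terminal under it takes /d/'s value, producing [t] as observed.
Since [voice] is preserved even though /d/ disagrees there, no node above X-node spread.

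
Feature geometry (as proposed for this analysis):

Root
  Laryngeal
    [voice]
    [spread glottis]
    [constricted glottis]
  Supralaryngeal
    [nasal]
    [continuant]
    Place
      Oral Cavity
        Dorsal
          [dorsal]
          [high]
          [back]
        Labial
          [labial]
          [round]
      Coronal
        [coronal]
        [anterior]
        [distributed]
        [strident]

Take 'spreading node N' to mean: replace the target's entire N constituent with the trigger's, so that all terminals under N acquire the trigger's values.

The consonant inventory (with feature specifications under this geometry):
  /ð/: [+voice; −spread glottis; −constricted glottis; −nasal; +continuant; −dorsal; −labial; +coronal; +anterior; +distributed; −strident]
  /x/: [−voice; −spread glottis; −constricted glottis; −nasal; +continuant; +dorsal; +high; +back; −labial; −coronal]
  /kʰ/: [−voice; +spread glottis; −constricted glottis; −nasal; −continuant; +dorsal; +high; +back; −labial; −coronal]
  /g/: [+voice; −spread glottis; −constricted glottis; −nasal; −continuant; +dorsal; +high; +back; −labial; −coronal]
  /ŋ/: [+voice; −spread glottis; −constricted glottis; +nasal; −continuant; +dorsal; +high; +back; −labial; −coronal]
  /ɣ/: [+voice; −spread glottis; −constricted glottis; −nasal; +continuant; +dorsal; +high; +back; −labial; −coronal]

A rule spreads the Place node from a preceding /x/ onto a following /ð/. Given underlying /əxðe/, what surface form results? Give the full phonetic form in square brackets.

[əxɣe]

Place immediately or transitively dominates [dorsal], [high], [back], [labial], [round], [coronal], [anterior], [distributed], [strident].
The target acquires /x/'s values for everything under Place — [+dorsal], [+high], [+back], [−labial], [−coronal] — while keeping its own [voice], [spread glottis], [constricted glottis], ….
Among the inventory, only /ɣ/ has exactly this specification, giving the surface form [əxɣe].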